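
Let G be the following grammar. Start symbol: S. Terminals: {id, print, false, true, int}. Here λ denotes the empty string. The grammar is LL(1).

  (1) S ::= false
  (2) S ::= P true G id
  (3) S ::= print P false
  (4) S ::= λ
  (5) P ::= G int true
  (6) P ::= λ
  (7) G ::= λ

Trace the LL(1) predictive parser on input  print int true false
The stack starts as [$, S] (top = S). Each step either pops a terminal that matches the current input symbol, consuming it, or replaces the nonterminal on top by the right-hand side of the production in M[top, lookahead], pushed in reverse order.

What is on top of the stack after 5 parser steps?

true

     Stack               Input                   Action
  1  $ S                 print int true false $  expand S ::= print P false
  2  $ false P print     print int true false $  match print
  3  $ false P           int true false $        expand P ::= G int true
  4  $ false true int G  int true false $        expand G ::= λ
  5  $ false true int    int true false $        match int
Stack after step 5: $ false true (top = true).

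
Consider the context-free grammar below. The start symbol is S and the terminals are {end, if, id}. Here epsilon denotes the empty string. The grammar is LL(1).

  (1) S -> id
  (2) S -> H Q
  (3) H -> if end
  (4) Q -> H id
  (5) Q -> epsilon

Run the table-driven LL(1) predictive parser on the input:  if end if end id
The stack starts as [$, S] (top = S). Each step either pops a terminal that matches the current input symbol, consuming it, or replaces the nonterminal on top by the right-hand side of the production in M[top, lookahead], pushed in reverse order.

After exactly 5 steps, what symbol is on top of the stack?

H

     Stack       Input               Action
  1  $ S         if end if end id $  expand S -> H Q
  2  $ Q H       if end if end id $  expand H -> if end
  3  $ Q end if  if end if end id $  match if
  4  $ Q end     end if end id $     match end
  5  $ Q         if end id $         expand Q -> H id
Stack after step 5: $ id H (top = H).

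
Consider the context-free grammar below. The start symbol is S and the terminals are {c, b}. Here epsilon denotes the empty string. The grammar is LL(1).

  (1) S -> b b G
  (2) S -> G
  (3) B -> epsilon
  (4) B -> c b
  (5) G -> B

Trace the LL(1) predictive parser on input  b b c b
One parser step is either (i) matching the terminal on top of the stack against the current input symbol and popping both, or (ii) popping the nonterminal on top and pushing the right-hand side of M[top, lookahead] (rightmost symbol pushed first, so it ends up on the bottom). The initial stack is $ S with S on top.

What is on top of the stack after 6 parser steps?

b

step 1: stack=$ S  input=b b c b $  — expand S -> b b G
step 2: stack=$ G b b  input=b b c b $  — match b
step 3: stack=$ G b  input=b c b $  — match b
step 4: stack=$ G  input=c b $  — expand G -> B
step 5: stack=$ B  input=c b $  — expand B -> c b
step 6: stack=$ b c  input=c b $  — match c
Stack after step 6: $ b (top = b).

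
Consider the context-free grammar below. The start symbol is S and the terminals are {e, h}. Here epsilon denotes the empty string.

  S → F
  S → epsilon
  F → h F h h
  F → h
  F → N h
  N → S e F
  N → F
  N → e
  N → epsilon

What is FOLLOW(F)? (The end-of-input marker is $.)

FIRST(S) = {epsilon, e, h}  (via F)
FIRST(F) = {e, h}  (via N h)
FIRST(N) = {epsilon, e, h}  (via S e F, F)
FOLLOW(S) includes $ since S is the start symbol.
FOLLOW(S): in N→S e F, S is followed by e F with FIRST {e}. Thus FOLLOW(S) = {$, e}.
FOLLOW(N): in F→N h, N is followed by h with FIRST {h}. Thus FOLLOW(N) = {h}.
FOLLOW(F): in S→F, the suffix after F is empty, so FOLLOW(F) ⊇ FOLLOW(S) = {$, e}; in F→h F h h, F is followed by h h with FIRST {h}; in N→S e F, the suffix after F is empty, so FOLLOW(F) ⊇ FOLLOW(N) = {h}; in N→F, the suffix after F is empty, so FOLLOW(F) ⊇ FOLLOW(N) = {h}. Thus FOLLOW(F) = {$, e, h}.

{$, e, h}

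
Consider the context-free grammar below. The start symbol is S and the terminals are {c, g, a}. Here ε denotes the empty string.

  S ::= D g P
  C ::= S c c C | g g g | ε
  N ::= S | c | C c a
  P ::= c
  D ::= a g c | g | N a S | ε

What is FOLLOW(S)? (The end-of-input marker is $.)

FIRST(P) = {c}
FIRST(S) = {a, c, g}  (via D g P)
FIRST(C) = {ε, a, c, g}  (via S c c C)
FIRST(N) = {a, c, g}  (via S, C c a)
FIRST(D) = {ε, a, c, g}  (via N a S)
FOLLOW(S) includes $ since S is the start symbol.
FOLLOW(C): in C::=S c c C, the suffix after C is empty (adds nothing new); in N::=C c a, C is followed by c a with FIRST {c}. Thus FOLLOW(C) = {c}.
FOLLOW(N): in D::=N a S, N is followed by a S with FIRST {a}. Thus FOLLOW(N) = {a}.
FOLLOW(D): in S::=D g P, D is followed by g P with FIRST {g}. Thus FOLLOW(D) = {g}.
FOLLOW(S): in C::=S c c C, S is followed by c c C with FIRST {c}; in N::=S, the suffix after S is empty, so FOLLOW(S) ⊇ FOLLOW(N) = {a}; in D::=N a S, the suffix after S is empty, so FOLLOW(S) ⊇ FOLLOW(D) = {g}. Thus FOLLOW(S) = {$, a, c, g}.
FOLLOW(P): in S::=D g P, the suffix after P is empty, so FOLLOW(P) ⊇ FOLLOW(S) = {$, a, c, g}. Thus FOLLOW(P) = {$, a, c, g}.

{$, a, c, g}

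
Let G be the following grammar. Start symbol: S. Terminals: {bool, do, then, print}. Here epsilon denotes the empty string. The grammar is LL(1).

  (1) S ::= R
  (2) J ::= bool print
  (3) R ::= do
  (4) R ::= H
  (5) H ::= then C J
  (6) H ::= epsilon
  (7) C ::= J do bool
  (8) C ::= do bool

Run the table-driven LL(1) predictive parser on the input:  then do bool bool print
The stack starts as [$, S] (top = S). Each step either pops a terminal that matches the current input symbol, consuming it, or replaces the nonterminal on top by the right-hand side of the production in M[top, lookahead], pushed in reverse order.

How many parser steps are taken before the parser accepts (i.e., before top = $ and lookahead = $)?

10

      Stack         Input                      Action
   1  $ S           then do bool bool print $  expand S ::= R
   2  $ R           then do bool bool print $  expand R ::= H
   3  $ H           then do bool bool print $  expand H ::= then C J
   4  $ J C then    then do bool bool print $  match then
   5  $ J C         do bool bool print $       expand C ::= do bool
   6  $ J bool do   do bool bool print $       match do
   7  $ J bool      bool bool print $          match bool
   8  $ J           bool print $               expand J ::= bool print
   9  $ print bool  bool print $               match bool
  10  $ print       print $                    match print
Accept reached after 10 steps.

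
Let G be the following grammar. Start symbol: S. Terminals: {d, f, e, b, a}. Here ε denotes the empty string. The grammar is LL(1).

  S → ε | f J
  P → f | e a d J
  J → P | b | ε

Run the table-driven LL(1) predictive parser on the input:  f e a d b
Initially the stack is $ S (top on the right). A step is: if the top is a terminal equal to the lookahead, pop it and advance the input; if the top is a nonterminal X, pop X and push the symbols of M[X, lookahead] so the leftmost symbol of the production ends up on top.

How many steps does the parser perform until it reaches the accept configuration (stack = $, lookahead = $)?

     Stack      Input        Action
  1  $ S        f e a d b $  expand S → f J
  2  $ J f      f e a d b $  match f
  3  $ J        e a d b $    expand J → P
  4  $ P        e a d b $    expand P → e a d J
  5  $ J d a e  e a d b $    match e
  6  $ J d a    a d b $      match a
  7  $ J d      d b $        match d
  8  $ J        b $          expand J → b
  9  $ b        b $          match b
Accept reached after 9 steps.

9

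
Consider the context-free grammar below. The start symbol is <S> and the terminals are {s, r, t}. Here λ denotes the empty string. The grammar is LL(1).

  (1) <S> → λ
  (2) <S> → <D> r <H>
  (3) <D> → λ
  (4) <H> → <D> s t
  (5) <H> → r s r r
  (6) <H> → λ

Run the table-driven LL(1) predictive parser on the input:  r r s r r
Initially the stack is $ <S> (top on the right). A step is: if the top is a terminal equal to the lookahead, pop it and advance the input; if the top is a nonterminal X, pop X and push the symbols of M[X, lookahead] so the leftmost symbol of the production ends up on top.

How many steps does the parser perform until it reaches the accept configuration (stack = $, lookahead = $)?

8

step 1: stack=$ <S>  input=r r s r r $  — expand <S> → <D> r <H>
step 2: stack=$ <H> r <D>  input=r r s r r $  — expand <D> → λ
step 3: stack=$ <H> r  input=r r s r r $  — match r
step 4: stack=$ <H>  input=r s r r $  — expand <H> → r s r r
step 5: stack=$ r r s r  input=r s r r $  — match r
step 6: stack=$ r r s  input=s r r $  — match s
step 7: stack=$ r r  input=r r $  — match r
step 8: stack=$ r  input=r $  — match r
Accept reached after 8 steps.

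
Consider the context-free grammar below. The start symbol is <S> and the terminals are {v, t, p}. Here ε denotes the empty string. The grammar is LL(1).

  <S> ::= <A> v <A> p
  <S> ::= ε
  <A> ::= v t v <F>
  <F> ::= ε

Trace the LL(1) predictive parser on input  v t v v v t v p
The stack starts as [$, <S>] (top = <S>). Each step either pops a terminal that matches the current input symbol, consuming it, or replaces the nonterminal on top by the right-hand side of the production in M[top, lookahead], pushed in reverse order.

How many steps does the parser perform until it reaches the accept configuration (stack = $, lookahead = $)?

step 1: stack=$ <S>  input=v t v v v t v p $  — expand <S> ::= <A> v <A> p
step 2: stack=$ p <A> v <A>  input=v t v v v t v p $  — expand <A> ::= v t v <F>
step 3: stack=$ p <A> v <F> v t v  input=v t v v v t v p $  — match v
step 4: stack=$ p <A> v <F> v t  input=t v v v t v p $  — match t
step 5: stack=$ p <A> v <F> v  input=v v v t v p $  — match v
step 6: stack=$ p <A> v <F>  input=v v t v p $  — expand <F> ::= ε
step 7: stack=$ p <A> v  input=v v t v p $  — match v
step 8: stack=$ p <A>  input=v t v p $  — expand <A> ::= v t v <F>
step 9: stack=$ p <F> v t v  input=v t v p $  — match v
step 10: stack=$ p <F> v t  input=t v p $  — match t
step 11: stack=$ p <F> v  input=v p $  — match v
step 12: stack=$ p <F>  input=p $  — expand <F> ::= ε
step 13: stack=$ p  input=p $  — match p
Accept reached after 13 steps.

13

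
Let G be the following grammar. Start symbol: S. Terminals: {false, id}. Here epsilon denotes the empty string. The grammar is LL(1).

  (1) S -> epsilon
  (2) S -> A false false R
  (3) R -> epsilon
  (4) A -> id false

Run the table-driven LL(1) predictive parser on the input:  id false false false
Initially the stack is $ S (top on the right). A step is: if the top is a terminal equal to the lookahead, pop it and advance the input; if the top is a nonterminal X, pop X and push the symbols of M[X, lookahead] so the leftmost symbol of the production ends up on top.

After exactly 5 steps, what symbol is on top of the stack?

     Stack                     Input                   Action
  1  $ S                       id false false false $  expand S -> A false false R
  2  $ R false false A         id false false false $  expand A -> id false
  3  $ R false false false id  id false false false $  match id
  4  $ R false false false     false false false $     match false
  5  $ R false false           false false $           match false
Stack after step 5: $ R false (top = false).

false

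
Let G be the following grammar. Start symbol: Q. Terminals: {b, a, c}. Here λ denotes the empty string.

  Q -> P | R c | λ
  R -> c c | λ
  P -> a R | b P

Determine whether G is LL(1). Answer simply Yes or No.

FIRST(Q) = {λ, a, b, c}
FIRST(R) = {λ, c}
FIRST(P) = {a, b}
FOLLOW(Q) = {$}
FOLLOW(R) = {$, c}
FOLLOW(P) = {$}
Cell M[R, c] receives both R -> c c and R -> λ — the grammar is not LL(1).

No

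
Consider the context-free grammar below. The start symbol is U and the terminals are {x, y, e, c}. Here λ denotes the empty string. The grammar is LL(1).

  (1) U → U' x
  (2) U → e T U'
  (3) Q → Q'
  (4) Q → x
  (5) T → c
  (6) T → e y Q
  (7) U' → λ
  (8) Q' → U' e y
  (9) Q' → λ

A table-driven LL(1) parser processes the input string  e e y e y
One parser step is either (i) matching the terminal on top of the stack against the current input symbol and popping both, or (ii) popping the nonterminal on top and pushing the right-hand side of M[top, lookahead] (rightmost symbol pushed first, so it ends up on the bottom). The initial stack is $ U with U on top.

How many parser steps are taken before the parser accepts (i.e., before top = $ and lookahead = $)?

      Stack        Input        Action
   1  $ U          e e y e y $  expand U → e T U'
   2  $ U' T e     e e y e y $  match e
   3  $ U' T       e y e y $    expand T → e y Q
   4  $ U' Q y e   e y e y $    match e
   5  $ U' Q y     y e y $      match y
   6  $ U' Q       e y $        expand Q → Q'
   7  $ U' Q'      e y $        expand Q' → U' e y
   8  $ U' y e U'  e y $        expand U' → λ
   9  $ U' y e     e y $        match e
  10  $ U' y       y $          match y
  11  $ U'         $            expand U' → λ
Accept reached after 11 steps.

11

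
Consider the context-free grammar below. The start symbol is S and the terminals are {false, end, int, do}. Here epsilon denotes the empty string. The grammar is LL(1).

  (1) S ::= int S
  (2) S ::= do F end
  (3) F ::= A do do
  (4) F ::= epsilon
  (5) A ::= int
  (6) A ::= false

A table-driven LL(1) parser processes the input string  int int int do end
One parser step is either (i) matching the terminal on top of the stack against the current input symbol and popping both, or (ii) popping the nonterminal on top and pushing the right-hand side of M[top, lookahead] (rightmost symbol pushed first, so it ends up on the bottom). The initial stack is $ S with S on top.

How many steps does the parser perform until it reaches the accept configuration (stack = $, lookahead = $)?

      Stack       Input                 Action
   1  $ S         int int int do end $  expand S ::= int S
   2  $ S int     int int int do end $  match int
   3  $ S         int int do end $      expand S ::= int S
   4  $ S int     int int do end $      match int
   5  $ S         int do end $          expand S ::= int S
   6  $ S int     int do end $          match int
   7  $ S         do end $              expand S ::= do F end
   8  $ end F do  do end $              match do
   9  $ end F     end $                 expand F ::= epsilon
  10  $ end       end $                 match end
Accept reached after 10 steps.

10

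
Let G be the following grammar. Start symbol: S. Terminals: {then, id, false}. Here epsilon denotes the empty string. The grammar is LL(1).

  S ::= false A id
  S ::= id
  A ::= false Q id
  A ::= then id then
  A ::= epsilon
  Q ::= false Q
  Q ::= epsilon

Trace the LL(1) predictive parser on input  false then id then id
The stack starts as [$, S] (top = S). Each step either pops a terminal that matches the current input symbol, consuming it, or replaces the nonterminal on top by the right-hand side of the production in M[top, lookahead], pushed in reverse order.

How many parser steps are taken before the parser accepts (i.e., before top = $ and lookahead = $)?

step 1: stack=$ S  input=false then id then id $  — expand S ::= false A id
step 2: stack=$ id A false  input=false then id then id $  — match false
step 3: stack=$ id A  input=then id then id $  — expand A ::= then id then
step 4: stack=$ id then id then  input=then id then id $  — match then
step 5: stack=$ id then id  input=id then id $  — match id
step 6: stack=$ id then  input=then id $  — match then
step 7: stack=$ id  input=id $  — match id
Accept reached after 7 steps.

7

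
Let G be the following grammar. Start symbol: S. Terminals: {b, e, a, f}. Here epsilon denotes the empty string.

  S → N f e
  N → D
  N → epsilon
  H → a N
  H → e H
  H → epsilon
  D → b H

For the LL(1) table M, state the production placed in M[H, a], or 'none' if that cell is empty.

H → a N

FIRST(H): from H→a N we get {a}; from H→e H we get {e}; from H→epsilon we get {epsilon}. So FIRST(H) = {epsilon, a, e}.
FIRST(D): from D→b H we get {b}. So FIRST(D) = {b}.
FIRST(N): from N→D we get {b}; from N→epsilon we get {epsilon}. So FIRST(N) = {epsilon, b}.
FIRST(S): from S→N f e we get {b, f}. So FIRST(S) = {b, f}.
FOLLOW(S) includes $ since S is the start symbol.
FOLLOW(D): in N→D, the suffix after D is empty, so FOLLOW(D) ⊇ FOLLOW(N) = {f}. Thus FOLLOW(D) = {f}.
FOLLOW(H): in H→e H, the suffix after H is empty (adds nothing new); in D→b H, the suffix after H is empty, so FOLLOW(H) ⊇ FOLLOW(D) = {f}. Thus FOLLOW(H) = {f}.
For H → a N: FIRST(a N) = {a}, so it goes in M[H, t] for t ∈ {a}.
For H → e H: FIRST(e H) = {e}, so it goes in M[H, t] for t ∈ {e}.
For H → epsilon: FIRST(epsilon) = {epsilon}, so it goes in M[H, t] for t ∈ {}; since epsilon ∈ FIRST, also for every t ∈ FOLLOW(H) = {f}.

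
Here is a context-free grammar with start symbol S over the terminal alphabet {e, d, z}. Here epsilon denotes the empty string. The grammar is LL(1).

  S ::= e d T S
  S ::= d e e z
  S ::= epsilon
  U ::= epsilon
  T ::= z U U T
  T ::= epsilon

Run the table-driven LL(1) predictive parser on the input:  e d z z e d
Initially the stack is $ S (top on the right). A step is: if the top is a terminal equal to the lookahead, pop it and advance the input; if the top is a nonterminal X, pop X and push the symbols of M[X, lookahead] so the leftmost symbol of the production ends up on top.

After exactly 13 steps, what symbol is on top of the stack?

step 1: stack=$ S  input=e d z z e d $  — expand S ::= e d T S
step 2: stack=$ S T d e  input=e d z z e d $  — match e
step 3: stack=$ S T d  input=d z z e d $  — match d
step 4: stack=$ S T  input=z z e d $  — expand T ::= z U U T
step 5: stack=$ S T U U z  input=z z e d $  — match z
step 6: stack=$ S T U U  input=z e d $  — expand U ::= epsilon
step 7: stack=$ S T U  input=z e d $  — expand U ::= epsilon
step 8: stack=$ S T  input=z e d $  — expand T ::= z U U T
step 9: stack=$ S T U U z  input=z e d $  — match z
step 10: stack=$ S T U U  input=e d $  — expand U ::= epsilon
step 11: stack=$ S T U  input=e d $  — expand U ::= epsilon
step 12: stack=$ S T  input=e d $  — expand T ::= epsilon
step 13: stack=$ S  input=e d $  — expand S ::= e d T S
Stack after step 13: $ S T d e (top = e).

e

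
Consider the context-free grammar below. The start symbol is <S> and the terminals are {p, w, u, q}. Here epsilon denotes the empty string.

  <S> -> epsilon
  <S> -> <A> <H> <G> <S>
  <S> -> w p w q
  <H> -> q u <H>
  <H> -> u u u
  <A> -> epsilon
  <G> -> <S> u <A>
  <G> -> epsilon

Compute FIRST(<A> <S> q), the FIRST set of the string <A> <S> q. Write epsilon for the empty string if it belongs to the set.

{q, u, w}

FIRST(<H>) = {q, u}
FIRST(<A>) = {epsilon}
FIRST(<S>) = {epsilon, q, u, w}  (via <A> <H> <G> <S>)
FIRST(<G>) = {epsilon, q, u, w}  (via <S> u <A>)
FIRST(<A> <S> q): take FIRST of each symbol in turn, carrying on past any symbol whose FIRST contains epsilon; result {q, u, w}.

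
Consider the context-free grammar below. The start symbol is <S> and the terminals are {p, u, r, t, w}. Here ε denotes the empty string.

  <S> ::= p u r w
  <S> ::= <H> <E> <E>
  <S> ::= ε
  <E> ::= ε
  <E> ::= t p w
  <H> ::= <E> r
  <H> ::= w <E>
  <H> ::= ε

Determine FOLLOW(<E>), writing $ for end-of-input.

{$, r, t}

FIRST(<E>) = {ε, t}
FIRST(<H>) = {ε, r, t, w}  (via <E> r)
FIRST(<S>) = {ε, p, r, t, w}  (via <H> <E> <E>)
FOLLOW(<S>) includes $ since <S> is the start symbol.
FOLLOW(<S>): <S> appears on no right-hand side. Thus FOLLOW(<S>) = {$}.
FOLLOW(<H>): in <S>::=<H> <E> <E>, <H> is followed by <E> <E> with FIRST {ε, t}; in <S>::=<H> <E> <E>, the suffix after <H> is nullable, so FOLLOW(<H>) ⊇ FOLLOW(<S>) = {$}. Thus FOLLOW(<H>) = {$, t}.
FOLLOW(<E>): in <S>::=<H> <E> <E> (occurrence 1), <E> is followed by <E> with FIRST {ε, t}; in <S>::=<H> <E> <E> (occurrence 1), the suffix after <E> is nullable, so FOLLOW(<E>) ⊇ FOLLOW(<S>) = {$}; in <S>::=<H> <E> <E> (occurrence 2), the suffix after <E> is empty, so FOLLOW(<E>) ⊇ FOLLOW(<S>) = {$}; in <H>::=<E> r, <E> is followed by r with FIRST {r}; in <H>::=w <E>, the suffix after <E> is empty, so FOLLOW(<E>) ⊇ FOLLOW(<H>) = {$, t}. Thus FOLLOW(<E>) = {$, r, t}.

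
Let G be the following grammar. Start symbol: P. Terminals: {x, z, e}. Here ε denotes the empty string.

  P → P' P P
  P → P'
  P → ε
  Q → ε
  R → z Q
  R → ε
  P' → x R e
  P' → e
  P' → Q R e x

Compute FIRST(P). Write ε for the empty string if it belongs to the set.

{ε, e, x, z}

FIRST(Q): from Q→ε we get {ε}. So FIRST(Q) = {ε}.
FIRST(R): from R→z Q we get {z}; from R→ε we get {ε}. So FIRST(R) = {ε, z}.
FIRST(P'): from P'→x R e we get {x}; from P'→e we get {e}; from P'→Q R e x we get {e, z}. So FIRST(P') = {e, x, z}.
FIRST(P): from P→P' P P we get {e, x, z}; from P→P' we get {e, x, z}; from P→ε we get {ε}. So FIRST(P) = {ε, e, x, z}.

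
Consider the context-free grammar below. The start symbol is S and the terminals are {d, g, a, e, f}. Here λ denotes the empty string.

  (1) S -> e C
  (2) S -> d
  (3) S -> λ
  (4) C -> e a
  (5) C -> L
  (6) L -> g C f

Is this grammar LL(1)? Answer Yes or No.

FIRST(S) = {λ, d, e}
FIRST(C) = {e, g}
FIRST(L) = {g}
FOLLOW(S) = {$}
FOLLOW(C) = {$, f}
FOLLOW(L) = {$, f}
Each cell of M receives at most one production.

Yes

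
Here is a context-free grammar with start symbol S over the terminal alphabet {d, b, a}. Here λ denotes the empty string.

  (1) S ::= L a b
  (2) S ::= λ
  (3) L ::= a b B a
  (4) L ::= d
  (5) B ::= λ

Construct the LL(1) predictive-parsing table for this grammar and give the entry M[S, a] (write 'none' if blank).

FIRST(L) = {a, d}
FIRST(B) = {λ}
FIRST(S) = {λ, a, d}  (via L a b)
FOLLOW(S) includes $ since S is the start symbol.
FOLLOW(S): S appears on no right-hand side. Thus FOLLOW(S) = {$}.
For S ::= L a b: FIRST(L a b) = {a, d}, so it goes in M[S, t] for t ∈ {a, d}.
For S ::= λ: FIRST(λ) = {λ}, so it goes in M[S, t] for t ∈ {}; since λ ∈ FIRST, also for every t ∈ FOLLOW(S) = {$}.

S ::= L a b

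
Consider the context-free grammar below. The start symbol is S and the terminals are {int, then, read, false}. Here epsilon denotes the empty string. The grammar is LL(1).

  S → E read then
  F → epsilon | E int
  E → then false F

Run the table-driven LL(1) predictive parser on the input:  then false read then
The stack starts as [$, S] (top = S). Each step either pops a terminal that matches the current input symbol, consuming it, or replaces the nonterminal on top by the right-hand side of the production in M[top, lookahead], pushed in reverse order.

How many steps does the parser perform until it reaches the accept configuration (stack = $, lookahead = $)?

7

step 1: stack=$ S  input=then false read then $  — expand S → E read then
step 2: stack=$ then read E  input=then false read then $  — expand E → then false F
step 3: stack=$ then read F false then  input=then false read then $  — match then
step 4: stack=$ then read F false  input=false read then $  — match false
step 5: stack=$ then read F  input=read then $  — expand F → epsilon
step 6: stack=$ then read  input=read then $  — match read
step 7: stack=$ then  input=then $  — match then
Accept reached after 7 steps.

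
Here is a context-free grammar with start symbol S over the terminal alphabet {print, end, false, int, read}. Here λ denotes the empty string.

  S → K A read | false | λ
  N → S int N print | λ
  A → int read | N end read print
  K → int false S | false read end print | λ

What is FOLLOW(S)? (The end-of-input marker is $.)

FIRST(K) = {λ, false, int}
FIRST(S) = {λ, end, false, int}  (via K A read)
FIRST(N) = {λ, end, false, int}  (via S int N print)
FIRST(A) = {end, false, int}  (via N end read print)
FOLLOW(S) includes $ since S is the start symbol.
FOLLOW(N): in N→S int N print, N is followed by print with FIRST {print}; in A→N end read print, N is followed by end read print with FIRST {end}. Thus FOLLOW(N) = {end, print}.
FOLLOW(A): in S→K A read, A is followed by read with FIRST {read}. Thus FOLLOW(A) = {read}.
FOLLOW(K): in S→K A read, K is followed by A read with FIRST {end, false, int}. Thus FOLLOW(K) = {end, false, int}.
FOLLOW(S): in N→S int N print, S is followed by int N print with FIRST {int}; in K→int false S, the suffix after S is empty, so FOLLOW(S) ⊇ FOLLOW(K) = {end, false, int}. Thus FOLLOW(S) = {$, end, false, int}.

{$, end, false, int}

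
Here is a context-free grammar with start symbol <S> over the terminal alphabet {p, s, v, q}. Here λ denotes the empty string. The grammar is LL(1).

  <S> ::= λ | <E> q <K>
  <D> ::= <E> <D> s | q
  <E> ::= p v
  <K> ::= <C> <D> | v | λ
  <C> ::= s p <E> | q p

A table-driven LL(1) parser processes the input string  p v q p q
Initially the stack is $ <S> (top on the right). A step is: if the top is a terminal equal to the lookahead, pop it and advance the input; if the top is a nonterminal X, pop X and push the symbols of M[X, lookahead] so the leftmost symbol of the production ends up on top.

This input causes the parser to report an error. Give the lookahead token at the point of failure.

p

step 1: stack=$ <S>  input=p v q p q $  — expand <S> ::= <E> q <K>
step 2: stack=$ <K> q <E>  input=p v q p q $  — expand <E> ::= p v
step 3: stack=$ <K> q v p  input=p v q p q $  — match p
step 4: stack=$ <K> q v  input=v q p q $  — match v
step 5: stack=$ <K> q  input=q p q $  — match q
step 6: stack=$ <K>  input=p q $  — error: M[<K>, p] is empty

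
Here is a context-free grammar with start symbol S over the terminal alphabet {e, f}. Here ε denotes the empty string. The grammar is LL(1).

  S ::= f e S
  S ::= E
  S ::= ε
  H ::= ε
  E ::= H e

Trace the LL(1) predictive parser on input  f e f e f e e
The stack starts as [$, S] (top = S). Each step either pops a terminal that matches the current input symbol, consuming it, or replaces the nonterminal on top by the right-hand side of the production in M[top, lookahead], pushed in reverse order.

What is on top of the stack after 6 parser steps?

S

step 1: stack=$ S  input=f e f e f e e $  — expand S ::= f e S
step 2: stack=$ S e f  input=f e f e f e e $  — match f
step 3: stack=$ S e  input=e f e f e e $  — match e
step 4: stack=$ S  input=f e f e e $  — expand S ::= f e S
step 5: stack=$ S e f  input=f e f e e $  — match f
step 6: stack=$ S e  input=e f e e $  — match e
Stack after step 6: $ S (top = S).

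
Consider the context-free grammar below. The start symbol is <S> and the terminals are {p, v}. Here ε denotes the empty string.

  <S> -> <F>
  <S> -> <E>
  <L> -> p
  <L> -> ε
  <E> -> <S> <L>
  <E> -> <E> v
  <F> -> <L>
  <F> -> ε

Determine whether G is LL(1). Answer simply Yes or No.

No

FIRST(<S>) = {ε, p, v}
FIRST(<L>) = {ε, p}
FIRST(<E>) = {ε, p, v}
FIRST(<F>) = {ε, p}
FOLLOW(<S>) = {$, p, v}
FOLLOW(<L>) = {$, p, v}
FOLLOW(<E>) = {$, p, v}
FOLLOW(<F>) = {$, p, v}
Cell M[<E>, p] receives both <E> -> <S> <L> and <E> -> <E> v — the grammar is not LL(1).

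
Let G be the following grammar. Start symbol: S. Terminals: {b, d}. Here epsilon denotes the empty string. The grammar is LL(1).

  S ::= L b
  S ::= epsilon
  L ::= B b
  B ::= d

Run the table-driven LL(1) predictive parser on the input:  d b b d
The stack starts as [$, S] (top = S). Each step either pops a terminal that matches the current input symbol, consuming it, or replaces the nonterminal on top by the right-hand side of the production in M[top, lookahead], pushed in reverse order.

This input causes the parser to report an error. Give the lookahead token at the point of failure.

     Stack    Input      Action
  1  $ S      d b b d $  expand S ::= L b
  2  $ b L    d b b d $  expand L ::= B b
  3  $ b b B  d b b d $  expand B ::= d
  4  $ b b d  d b b d $  match d
  5  $ b b    b b d $    match b
  6  $ b      b d $      match b
  7  $        d $        error: stack empty but input remains

d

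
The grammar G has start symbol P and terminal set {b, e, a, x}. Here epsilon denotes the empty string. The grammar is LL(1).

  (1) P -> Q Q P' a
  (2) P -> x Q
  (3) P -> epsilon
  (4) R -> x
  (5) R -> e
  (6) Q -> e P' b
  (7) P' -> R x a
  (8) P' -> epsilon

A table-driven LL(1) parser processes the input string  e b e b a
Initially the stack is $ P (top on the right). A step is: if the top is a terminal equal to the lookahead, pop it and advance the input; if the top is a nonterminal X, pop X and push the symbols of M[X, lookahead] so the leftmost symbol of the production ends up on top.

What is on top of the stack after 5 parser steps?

Q

     Stack            Input        Action
  1  $ P              e b e b a $  expand P -> Q Q P' a
  2  $ a P' Q Q       e b e b a $  expand Q -> e P' b
  3  $ a P' Q b P' e  e b e b a $  match e
  4  $ a P' Q b P'    b e b a $    expand P' -> epsilon
  5  $ a P' Q b       b e b a $    match b
Stack after step 5: $ a P' Q (top = Q).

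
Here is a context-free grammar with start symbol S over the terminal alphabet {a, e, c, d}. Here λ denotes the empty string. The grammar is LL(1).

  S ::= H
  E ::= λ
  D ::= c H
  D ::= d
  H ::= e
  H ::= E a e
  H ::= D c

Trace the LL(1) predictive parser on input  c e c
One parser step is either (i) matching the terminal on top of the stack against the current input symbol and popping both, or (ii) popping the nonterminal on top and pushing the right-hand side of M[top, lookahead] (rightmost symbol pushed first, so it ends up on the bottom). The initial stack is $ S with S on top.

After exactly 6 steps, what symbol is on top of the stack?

c

step 1: stack=$ S  input=c e c $  — expand S ::= H
step 2: stack=$ H  input=c e c $  — expand H ::= D c
step 3: stack=$ c D  input=c e c $  — expand D ::= c H
step 4: stack=$ c H c  input=c e c $  — match c
step 5: stack=$ c H  input=e c $  — expand H ::= e
step 6: stack=$ c e  input=e c $  — match e
Stack after step 6: $ c (top = c).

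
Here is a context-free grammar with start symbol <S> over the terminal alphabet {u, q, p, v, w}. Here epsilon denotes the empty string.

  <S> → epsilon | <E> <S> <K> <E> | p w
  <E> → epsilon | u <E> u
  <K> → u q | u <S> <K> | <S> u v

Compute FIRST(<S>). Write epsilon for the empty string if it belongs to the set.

{epsilon, p, u}

FIRST(<E>) = {epsilon, u}
FIRST(<S>) = {epsilon, p, u}  (via <E> <S> <K> <E>)
FIRST(<K>) = {p, u}  (via <S> u v)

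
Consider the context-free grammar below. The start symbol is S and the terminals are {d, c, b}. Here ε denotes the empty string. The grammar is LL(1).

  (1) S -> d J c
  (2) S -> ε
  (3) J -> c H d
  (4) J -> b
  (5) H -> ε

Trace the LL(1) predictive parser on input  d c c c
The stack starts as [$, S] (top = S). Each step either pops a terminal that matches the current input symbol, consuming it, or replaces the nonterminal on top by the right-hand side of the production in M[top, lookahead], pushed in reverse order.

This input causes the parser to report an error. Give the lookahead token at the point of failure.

c

     Stack      Input      Action
  1  $ S        d c c c $  expand S -> d J c
  2  $ c J d    d c c c $  match d
  3  $ c J      c c c $    expand J -> c H d
  4  $ c d H c  c c c $    match c
  5  $ c d H    c c $      error: M[H, c] is empty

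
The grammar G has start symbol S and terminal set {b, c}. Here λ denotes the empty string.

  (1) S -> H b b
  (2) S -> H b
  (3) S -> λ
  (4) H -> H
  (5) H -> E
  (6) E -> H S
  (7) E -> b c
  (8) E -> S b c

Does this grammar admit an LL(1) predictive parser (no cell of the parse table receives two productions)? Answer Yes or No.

No

FIRST(S) = {λ, b}
FIRST(H) = {b}
FIRST(E) = {b}
FOLLOW(S) = {$, b}
FOLLOW(H) = {b}
FOLLOW(E) = {b}
Cell M[E, b] receives both E -> H S and E -> b c and E -> S b c — the grammar is not LL(1).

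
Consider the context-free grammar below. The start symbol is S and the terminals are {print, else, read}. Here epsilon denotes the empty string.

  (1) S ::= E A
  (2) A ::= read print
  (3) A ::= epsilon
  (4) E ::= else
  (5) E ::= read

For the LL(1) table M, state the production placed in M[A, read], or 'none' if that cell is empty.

FIRST(A): from A::=read print we get {read}; from A::=epsilon we get {epsilon}. So FIRST(A) = {epsilon, read}.
FIRST(E): from E::=else we get {else}; from E::=read we get {read}. So FIRST(E) = {else, read}.
FIRST(S): from S::=E A we get {else, read}. So FIRST(S) = {else, read}.
FOLLOW(S) includes $ since S is the start symbol.
FOLLOW(S): S appears on no right-hand side. Thus FOLLOW(S) = {$}.
FOLLOW(A): in S::=E A, the suffix after A is empty, so FOLLOW(A) ⊇ FOLLOW(S) = {$}. Thus FOLLOW(A) = {$}.
For A ::= read print: FIRST(read print) = {read}, so it goes in M[A, t] for t ∈ {read}.
For A ::= epsilon: FIRST(epsilon) = {epsilon}, so it goes in M[A, t] for t ∈ {}; since epsilon ∈ FIRST, also for every t ∈ FOLLOW(A) = {$}.

A ::= read print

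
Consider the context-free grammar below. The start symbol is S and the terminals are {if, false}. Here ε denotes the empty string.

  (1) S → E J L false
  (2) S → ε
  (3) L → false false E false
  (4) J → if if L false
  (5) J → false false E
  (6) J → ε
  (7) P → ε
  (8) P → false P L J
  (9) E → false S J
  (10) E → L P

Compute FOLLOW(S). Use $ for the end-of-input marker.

FIRST(L) = {false}
FIRST(J) = {ε, false, if}
FIRST(P) = {ε, false}
FIRST(E) = {false}  (via L P)
FIRST(S) = {ε, false}  (via E J L false)
FOLLOW(S) includes $ since S is the start symbol.
FOLLOW(S): in E→false S J, S is followed by J with FIRST {ε, false, if}; in E→false S J, the suffix after S is nullable, so FOLLOW(S) ⊇ FOLLOW(E) = {false, if}. Thus FOLLOW(S) = {$, false, if}.
FOLLOW(L): in S→E J L false, L is followed by false with FIRST {false}; in J→if if L false, L is followed by false with FIRST {false}; in P→false P L J, L is followed by J with FIRST {ε, false, if}; in P→false P L J, the suffix after L is nullable, so FOLLOW(L) ⊇ FOLLOW(P) = {false, if}; in E→L P, L is followed by P with FIRST {ε, false}; in E→L P, the suffix after L is nullable, so FOLLOW(L) ⊇ FOLLOW(E) = {false, if}. Thus FOLLOW(L) = {false, if}.
FOLLOW(J): in S→E J L false, J is followed by L false with FIRST {false}; in P→false P L J, the suffix after J is empty, so FOLLOW(J) ⊇ FOLLOW(P) = {false, if}; in E→false S J, the suffix after J is empty, so FOLLOW(J) ⊇ FOLLOW(E) = {false, if}. Thus FOLLOW(J) = {false, if}.
FOLLOW(E): in S→E J L false, E is followed by J L false with FIRST {false, if}; in L→false false E false, E is followed by false with FIRST {false}; in J→false false E, the suffix after E is empty, so FOLLOW(E) ⊇ FOLLOW(J) = {false, if}. Thus FOLLOW(E) = {false, if}.
FOLLOW(P): in P→false P L J, P is followed by L J with FIRST {false}; in E→L P, the suffix after P is empty, so FOLLOW(P) ⊇ FOLLOW(E) = {false, if}. Thus FOLLOW(P) = {false, if}.

{$, false, if}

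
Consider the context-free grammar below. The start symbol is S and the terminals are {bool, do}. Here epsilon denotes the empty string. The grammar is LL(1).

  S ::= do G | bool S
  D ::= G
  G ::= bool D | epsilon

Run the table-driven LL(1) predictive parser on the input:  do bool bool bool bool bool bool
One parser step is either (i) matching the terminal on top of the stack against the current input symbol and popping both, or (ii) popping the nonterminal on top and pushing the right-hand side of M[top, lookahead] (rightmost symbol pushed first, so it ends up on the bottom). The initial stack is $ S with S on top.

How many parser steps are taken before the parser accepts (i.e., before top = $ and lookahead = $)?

21

      Stack     Input                               Action
   1  $ S       do bool bool bool bool bool bool $  expand S ::= do G
   2  $ G do    do bool bool bool bool bool bool $  match do
   3  $ G       bool bool bool bool bool bool $     expand G ::= bool D
   4  $ D bool  bool bool bool bool bool bool $     match bool
   5  $ D       bool bool bool bool bool $          expand D ::= G
   6  $ G       bool bool bool bool bool $          expand G ::= bool D
   7  $ D bool  bool bool bool bool bool $          match bool
   8  $ D       bool bool bool bool $               expand D ::= G
   9  $ G       bool bool bool bool $               expand G ::= bool D
  10  $ D bool  bool bool bool bool $               match bool
  11  $ D       bool bool bool $                    expand D ::= G
  12  $ G       bool bool bool $                    expand G ::= bool D
  13  $ D bool  bool bool bool $                    match bool
  14  $ D       bool bool $                         expand D ::= G
  15  $ G       bool bool $                         expand G ::= bool D
  16  $ D bool  bool bool $                         match bool
  17  $ D       bool $                              expand D ::= G
  18  $ G       bool $                              expand G ::= bool D
  19  $ D bool  bool $                              match bool
  20  $ D       $                                   expand D ::= G
  21  $ G       $                                   expand G ::= epsilon
Accept reached after 21 steps.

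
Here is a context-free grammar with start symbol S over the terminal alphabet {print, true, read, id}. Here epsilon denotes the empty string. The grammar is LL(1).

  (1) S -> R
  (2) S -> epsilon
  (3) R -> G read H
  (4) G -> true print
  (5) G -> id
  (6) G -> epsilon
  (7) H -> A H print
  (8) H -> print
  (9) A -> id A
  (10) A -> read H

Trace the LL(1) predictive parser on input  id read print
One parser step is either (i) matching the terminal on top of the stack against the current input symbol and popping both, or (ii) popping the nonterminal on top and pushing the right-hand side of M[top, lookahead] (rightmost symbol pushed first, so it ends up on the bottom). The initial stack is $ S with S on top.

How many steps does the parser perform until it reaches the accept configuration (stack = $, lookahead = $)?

     Stack        Input            Action
  1  $ S          id read print $  expand S -> R
  2  $ R          id read print $  expand R -> G read H
  3  $ H read G   id read print $  expand G -> id
  4  $ H read id  id read print $  match id
  5  $ H read     read print $     match read
  6  $ H          print $          expand H -> print
  7  $ print      print $          match print
Accept reached after 7 steps.

7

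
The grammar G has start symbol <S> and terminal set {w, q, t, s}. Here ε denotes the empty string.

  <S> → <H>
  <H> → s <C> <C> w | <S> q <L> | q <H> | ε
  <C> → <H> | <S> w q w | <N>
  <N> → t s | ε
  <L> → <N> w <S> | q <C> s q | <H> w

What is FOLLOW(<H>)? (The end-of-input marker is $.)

FIRST(<N>) = {ε, t}
FIRST(<S>) = {ε, q, s}  (via <H>)
FIRST(<H>) = {ε, q, s}  (via <S> q <L>)
FIRST(<C>) = {ε, q, s, t, w}  (via <H>, <S> w q w, <N>)
FIRST(<L>) = {q, s, t, w}  (via <N> w <S>, <H> w)
FOLLOW(<S>) includes $ since <S> is the start symbol.
FOLLOW(<C>): in <H>→s <C> <C> w (occurrence 1), <C> is followed by <C> w with FIRST {q, s, t, w}; in <H>→s <C> <C> w (occurrence 2), <C> is followed by w with FIRST {w}; in <L>→q <C> s q, <C> is followed by s q with FIRST {s}. Thus FOLLOW(<C>) = {q, s, t, w}.
FOLLOW(<N>): in <C>→<N>, the suffix after <N> is empty, so FOLLOW(<N>) ⊇ FOLLOW(<C>) = {q, s, t, w}; in <L>→<N> w <S>, <N> is followed by w <S> with FIRST {w}. Thus FOLLOW(<N>) = {q, s, t, w}.
FOLLOW(<S>): in <H>→<S> q <L>, <S> is followed by q <L> with FIRST {q}; in <C>→<S> w q w, <S> is followed by w q w with FIRST {w}; in <L>→<N> w <S>, the suffix after <S> is empty, so FOLLOW(<S>) ⊇ FOLLOW(<L>) = {$, q, s, t, w}. Thus FOLLOW(<S>) = {$, q, s, t, w}.
FOLLOW(<H>): in <S>→<H>, the suffix after <H> is empty, so FOLLOW(<H>) ⊇ FOLLOW(<S>) = {$, q, s, t, w}; in <H>→q <H>, the suffix after <H> is empty (adds nothing new); in <C>→<H>, the suffix after <H> is empty, so FOLLOW(<H>) ⊇ FOLLOW(<C>) = {q, s, t, w}; in <L>→<H> w, <H> is followed by w with FIRST {w}. Thus FOLLOW(<H>) = {$, q, s, t, w}.
FOLLOW(<L>): in <H>→<S> q <L>, the suffix after <L> is empty, so FOLLOW(<L>) ⊇ FOLLOW(<H>) = {$, q, s, t, w}. Thus FOLLOW(<L>) = {$, q, s, t, w}.

{$, q, s, t, w}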